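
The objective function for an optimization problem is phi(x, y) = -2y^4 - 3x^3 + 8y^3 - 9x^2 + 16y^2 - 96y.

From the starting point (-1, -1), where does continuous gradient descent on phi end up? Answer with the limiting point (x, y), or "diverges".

(-2, 2)

phi is separable, so gradient descent decouples: x follows -∂phi/∂x, y follows -∂phi/∂y.
∂phi/∂x = -9x(x + 2); at x=-1 this is 9, so x decreases.
∂phi/∂y = -8(y - 3)(y - 2)(y + 2); at y=-1 this is -96, so y increases.
x converges to its nearest critical value -2 (a local min of the x-part); y converges to 2. The iterate converges to (-2, 2).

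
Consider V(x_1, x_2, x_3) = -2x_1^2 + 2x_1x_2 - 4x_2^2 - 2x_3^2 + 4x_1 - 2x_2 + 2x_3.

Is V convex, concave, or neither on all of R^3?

concave

V is quadratic, so its Hessian is the constant matrix H = [[-4, 2, 0], [2, -8, 0], [0, 0, -4]].
Leading principal minors: -4, 28, -112.
Signs alternate −, +, − ⇒ H ≺ 0 ⇒ concave.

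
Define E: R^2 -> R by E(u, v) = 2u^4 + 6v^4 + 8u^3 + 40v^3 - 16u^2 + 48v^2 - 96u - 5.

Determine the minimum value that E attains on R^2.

-421

E(u,v) separates as P(u) + Q(v) − 5, so its minimum is min P + min Q − 5.
P'(u) = 8(u - 2)(u + 2)(u + 3) vanishes at u ∈ {-3, -2, 2}; Q'(v) = 24v(v + 1)(v + 4) vanishes at v ∈ {-4, -1, 0}.
Local minima of P (where P''>0): P(-3)=90, P(2)=-160. Local minima of Q: Q(-4)=-256, Q(0)=0.
So the global minimum of E is P(2) + Q(-4) − 5 = -160 − 256 − 5 = -421, attained at (2, -4).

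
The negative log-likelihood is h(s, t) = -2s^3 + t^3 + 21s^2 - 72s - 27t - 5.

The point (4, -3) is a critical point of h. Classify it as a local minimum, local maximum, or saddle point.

local maximum

The mixed partial ∂²h/∂s∂t is 0, so the Hessian at any point is diag(h_ss, h_tt) = diag(6(-2s + 7), 6t).
At (4, -3): H = diag(-6, -18).
Both eigenvalues are negative, so H is negative definite: a local maximum.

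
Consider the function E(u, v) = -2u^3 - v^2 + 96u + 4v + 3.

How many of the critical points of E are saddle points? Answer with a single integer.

E separates as a function of u plus a function of v, so ∇E=0 decouples.
∂E/∂u = -6(u - 4)(u + 4) = 0 at u ∈ {-4, 4}; ∂E/∂v = -2(v - 2) = 0 at v ∈ {2}.
The Hessian is diagonal: diag(E_uu, E_vv). Second derivatives: E_uu(-4)=48, E_uu(4)=-48; E_vv(2)=-2.
Saddle points occur where the two diagonal entries have opposite signs: (-4, 2). Count: 1.

1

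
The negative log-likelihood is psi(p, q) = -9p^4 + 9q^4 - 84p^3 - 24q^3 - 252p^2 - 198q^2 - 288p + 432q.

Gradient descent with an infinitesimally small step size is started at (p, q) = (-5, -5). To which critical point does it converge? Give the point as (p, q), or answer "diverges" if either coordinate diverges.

diverges

psi is separable, so gradient descent decouples: p follows -∂psi/∂p, q follows -∂psi/∂q.
∂psi/∂p = -36(p + 1)(p + 2)(p + 4); at p=-5 this is 432, so p decreases.
∂psi/∂q = 36(q - 4)(q - 1)(q + 3); at q=-5 this is -3888, so q increases.
The p-coordinate has no critical point in that direction and runs off to infinity.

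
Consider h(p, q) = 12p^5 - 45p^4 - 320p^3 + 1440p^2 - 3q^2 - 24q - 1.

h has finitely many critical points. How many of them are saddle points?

2

h separates as a function of p plus a function of q, so ∇h=0 decouples.
∂h/∂p = 60p(p - 4)(p - 3)(p + 4) = 0 at p ∈ {-4, 0, 3, 4}; ∂h/∂q = -6(q + 4) = 0 at q ∈ {-4}.
The Hessian is diagonal: diag(h_pp, h_qq). Second derivatives: h_pp(-4)=-13440, h_pp(0)=2880, h_pp(3)=-1260, h_pp(4)=1920; h_qq(-4)=-6.
Saddle points occur where the two diagonal entries have opposite signs: (0, -4), (4, -4). Count: 2.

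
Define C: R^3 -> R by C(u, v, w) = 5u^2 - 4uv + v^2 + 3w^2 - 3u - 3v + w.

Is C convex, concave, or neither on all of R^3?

C is quadratic, so its Hessian is the constant matrix H = [[10, -4, 0], [-4, 2, 0], [0, 0, 6]].
Leading principal minors: 10, 4, 24.
All positive ⇒ H ≻ 0 ⇒ convex.

convex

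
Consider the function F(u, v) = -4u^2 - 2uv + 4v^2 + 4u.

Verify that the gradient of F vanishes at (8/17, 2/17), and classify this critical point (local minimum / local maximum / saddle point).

saddle point

∇F = (-8u - 2v + 4, -2u + 8v); substituting (8/17, 2/17) gives ∇F = (0, 0), so (8/17, 2/17) is indeed a critical point.
The Hessian of F is constant: H = [[-8, -2], [-2, 8]].
det(H) = (-8)·8 − (-2)² = -68.
Since det(H) < 0, H is indefinite and the critical point is a saddle point.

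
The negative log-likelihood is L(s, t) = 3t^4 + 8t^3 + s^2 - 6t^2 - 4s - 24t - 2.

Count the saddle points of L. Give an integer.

L separates as a function of s plus a function of t, so ∇L=0 decouples.
∂L/∂s = 2(s - 2) = 0 at s ∈ {2}; ∂L/∂t = 12(t - 1)(t + 1)(t + 2) = 0 at t ∈ {-2, -1, 1}.
The Hessian is diagonal: diag(L_ss, L_tt). Second derivatives: L_ss(2)=2; L_tt(-2)=36, L_tt(-1)=-24, L_tt(1)=72.
Saddle points occur where the two diagonal entries have opposite signs: (2, -1). Count: 1.

1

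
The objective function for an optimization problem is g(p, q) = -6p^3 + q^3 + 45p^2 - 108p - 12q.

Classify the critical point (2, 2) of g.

The mixed partial ∂²g/∂p∂q is 0, so the Hessian at any point is diag(g_pp, g_qq) = diag(18(-2p + 5), 6q).
At (2, 2): H = diag(18, 12).
Both eigenvalues are positive, so H is positive definite: a local minimum.

local minimum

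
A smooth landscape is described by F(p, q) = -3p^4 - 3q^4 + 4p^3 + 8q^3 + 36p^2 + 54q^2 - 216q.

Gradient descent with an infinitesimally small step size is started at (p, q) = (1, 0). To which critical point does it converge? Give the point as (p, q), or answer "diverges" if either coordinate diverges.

(0, 2)

F is separable, so gradient descent decouples: p follows -∂F/∂p, q follows -∂F/∂q.
∂F/∂p = -12p(p - 3)(p + 2); at p=1 this is 72, so p decreases.
∂F/∂q = -12(q - 3)(q - 2)(q + 3); at q=0 this is -216, so q increases.
p converges to its nearest critical value 0 (a local min of the p-part); q converges to 2. The iterate converges to (0, 2).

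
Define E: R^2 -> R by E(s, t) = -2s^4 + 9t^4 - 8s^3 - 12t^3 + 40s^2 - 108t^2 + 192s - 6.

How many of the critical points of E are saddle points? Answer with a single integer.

E separates as a function of s plus a function of t, so ∇E=0 decouples.
∂E/∂s = -8(s - 3)(s + 2)(s + 4) = 0 at s ∈ {-4, -2, 3}; ∂E/∂t = 36t(t - 3)(t + 2) = 0 at t ∈ {-2, 0, 3}.
The Hessian is diagonal: diag(E_ss, E_tt). Second derivatives: E_ss(-4)=-112, E_ss(-2)=80, E_ss(3)=-280; E_tt(-2)=360, E_tt(0)=-216, E_tt(3)=540.
Saddle points occur where the two diagonal entries have opposite signs: (-4, -2), (-4, 3), (-2, 0), (3, -2), (3, 3). Count: 5.

5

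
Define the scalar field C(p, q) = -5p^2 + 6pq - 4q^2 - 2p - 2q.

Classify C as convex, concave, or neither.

C is quadratic, so its Hessian is the constant matrix H = [[-10, 6], [6, -8]].
det(H) = 44, tr(H) = -18.
det(H) > 0 and tr(H) < 0, so H is negative definite everywhere: concave.

concave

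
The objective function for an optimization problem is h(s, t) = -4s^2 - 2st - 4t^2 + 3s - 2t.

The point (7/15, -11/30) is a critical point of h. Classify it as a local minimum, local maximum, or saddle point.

local maximum

The Hessian of h is constant: H = [[-8, -2], [-2, -8]].
det(H) = (-8)·(-8) − (-2)² = 60.
det(H) > 0 and tr(H) = -16 < 0, so H is negative definite and the point is a local maximum.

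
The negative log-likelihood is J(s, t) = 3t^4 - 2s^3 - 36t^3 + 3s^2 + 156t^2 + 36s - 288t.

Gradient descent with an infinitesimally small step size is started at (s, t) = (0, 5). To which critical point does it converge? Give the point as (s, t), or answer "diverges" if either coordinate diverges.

(-2, 4)

J is separable, so gradient descent decouples: s follows -∂J/∂s, t follows -∂J/∂t.
∂J/∂s = -6(s - 3)(s + 2); at s=0 this is 36, so s decreases.
∂J/∂t = 12(t - 4)(t - 3)(t - 2); at t=5 this is 72, so t decreases.
s converges to its nearest critical value -2 (a local min of the s-part); t converges to 4. The iterate converges to (-2, 4).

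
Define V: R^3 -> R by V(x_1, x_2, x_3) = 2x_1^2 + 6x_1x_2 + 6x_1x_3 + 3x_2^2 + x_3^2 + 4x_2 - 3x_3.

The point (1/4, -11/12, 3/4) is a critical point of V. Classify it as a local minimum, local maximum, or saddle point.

saddle point

The Hessian is constant: H = [[4, 6, 6], [6, 6, 0], [6, 0, 2]].
Leading principal minors: Δ₁ = 4, Δ₂ = -12, Δ₃ = -240.
The minors fit neither the all-positive nor the alternating-sign pattern, so H is indefinite: a saddle point.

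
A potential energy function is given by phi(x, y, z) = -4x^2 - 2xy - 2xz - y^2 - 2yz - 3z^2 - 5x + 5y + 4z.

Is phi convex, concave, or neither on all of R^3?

concave

phi is quadratic, so its Hessian is the constant matrix H = [[-8, -2, -2], [-2, -2, -2], [-2, -2, -6]].
Leading principal minors: -8, 12, -48.
Signs alternate −, +, − ⇒ H ≺ 0 ⇒ concave.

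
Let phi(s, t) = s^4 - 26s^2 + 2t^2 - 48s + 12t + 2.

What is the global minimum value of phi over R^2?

-368

phi(s,t) separates as P(s) + Q(t) + 2, so its minimum is min P + min Q + 2.
P'(s) = 4(s - 4)(s + 1)(s + 3) vanishes at s ∈ {-3, -1, 4}; Q'(t) = 4(t + 3) vanishes at t ∈ {-3}.
Local minima of P (where P''>0): P(-3)=-9, P(4)=-352. Local minima of Q: Q(-3)=-18.
So the global minimum of phi is P(4) + Q(-3) + 2 = -352 − 18 + 2 = -368, attained at (4, -3).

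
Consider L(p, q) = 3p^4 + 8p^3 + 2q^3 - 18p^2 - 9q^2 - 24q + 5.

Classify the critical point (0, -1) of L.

local maximum

The mixed partial ∂²L/∂p∂q is 0, so the Hessian at any point is diag(L_pp, L_qq) = diag(12(3p^2 + 4p - 3), 6(2q - 3)).
At (0, -1): H = diag(-36, -30).
Both eigenvalues are negative, so H is negative definite: a local maximum.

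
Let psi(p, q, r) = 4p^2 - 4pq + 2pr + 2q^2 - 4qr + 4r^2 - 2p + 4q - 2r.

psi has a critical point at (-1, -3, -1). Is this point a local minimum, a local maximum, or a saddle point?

The Hessian is constant: H = [[8, -4, 2], [-4, 4, -4], [2, -4, 8]].
Leading principal minors: Δ₁ = 8, Δ₂ = 16, Δ₃ = 48.
All leading minors are positive, so H is positive definite: a local minimum.

local minimum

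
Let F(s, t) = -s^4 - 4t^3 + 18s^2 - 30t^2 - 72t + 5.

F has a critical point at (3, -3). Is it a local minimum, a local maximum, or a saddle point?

The mixed partial ∂²F/∂s∂t is 0, so the Hessian at any point is diag(F_ss, F_tt) = diag(12(-s^2 + 3), -12(2t + 5)).
At (3, -3): H = diag(-72, 12).
The eigenvalues have opposite signs, so H is indefinite: a saddle point.

saddle point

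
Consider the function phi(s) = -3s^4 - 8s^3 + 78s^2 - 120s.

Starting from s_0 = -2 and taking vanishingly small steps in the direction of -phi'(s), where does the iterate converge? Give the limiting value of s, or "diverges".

1

phi'(s) = -12(s - 2)(s - 1)(s + 5), so phi'(-2) = -432.
Gradient descent moves in the -phi' direction, i.e. s is increasing.
The nearest critical point in that direction is s = 1, where phi'' = 72 > 0 (a local minimum). The iterate converges there.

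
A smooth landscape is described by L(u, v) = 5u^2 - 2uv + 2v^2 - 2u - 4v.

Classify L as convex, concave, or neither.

L is quadratic, so its Hessian is the constant matrix H = [[10, -2], [-2, 4]].
det(H) = 36, tr(H) = 14.
det(H) > 0 and tr(H) > 0, so H is positive definite everywhere: convex.

convex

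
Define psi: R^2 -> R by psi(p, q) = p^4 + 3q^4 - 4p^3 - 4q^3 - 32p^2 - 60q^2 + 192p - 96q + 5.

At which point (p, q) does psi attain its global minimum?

(-4, 4)

psi(p,q) separates as A(p) + B(q) + 5, so its minimum is min A + min B + 5.
A'(p) = 4(p - 4)(p - 3)(p + 4) vanishes at p ∈ {-4, 3, 4}; B'(q) = 12(q - 4)(q + 1)(q + 2) vanishes at q ∈ {-2, -1, 4}.
Local minima of A (where A''>0): A(-4)=-768, A(4)=256. Local minima of B: B(-2)=32, B(4)=-832.
So the global minimum of psi is A(-4) + B(4) + 5 = -768 − 832 + 5 = -1595, attained at (-4, 4).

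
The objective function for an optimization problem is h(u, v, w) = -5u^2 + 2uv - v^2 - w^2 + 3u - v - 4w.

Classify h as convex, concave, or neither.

concave

h is quadratic, so its Hessian is the constant matrix H = [[-10, 2, 0], [2, -2, 0], [0, 0, -2]].
Leading principal minors: -10, 16, -32.
Signs alternate −, +, − ⇒ H ≺ 0 ⇒ concave.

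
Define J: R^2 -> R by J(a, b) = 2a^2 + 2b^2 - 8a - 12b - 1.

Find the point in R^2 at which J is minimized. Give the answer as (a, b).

J(a,b) separates as P(a) + Q(b) − 1, so its minimum is min P + min Q − 1.
P'(a) = 4a - 8 vanishes at a ∈ {2}; Q'(b) = 4b - 12 vanishes at b ∈ {3}.
Local minima of P (where P''>0): P(2)=-8. Local minima of Q: Q(3)=-18.
So the global minimum of J is P(2) + Q(3) − 1 = -8 − 18 − 1 = -27, attained at (2, 3).

(2, 3)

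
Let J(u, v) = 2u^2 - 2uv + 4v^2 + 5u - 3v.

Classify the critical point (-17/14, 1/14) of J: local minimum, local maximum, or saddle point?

local minimum

The Hessian of J is constant: H = [[4, -2], [-2, 8]].
det(H) = 4·8 − (-2)² = 28.
det(H) > 0 and tr(H) = 12 > 0, so H is positive definite and the point is a local minimum.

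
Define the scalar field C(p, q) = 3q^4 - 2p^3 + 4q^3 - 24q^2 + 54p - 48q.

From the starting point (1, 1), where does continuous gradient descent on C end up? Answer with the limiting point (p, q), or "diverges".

(-3, 2)

C is separable, so gradient descent decouples: p follows -∂C/∂p, q follows -∂C/∂q.
∂C/∂p = -6(p - 3)(p + 3); at p=1 this is 48, so p decreases.
∂C/∂q = 12(q - 2)(q + 1)(q + 2); at q=1 this is -72, so q increases.
p converges to its nearest critical value -3 (a local min of the p-part); q converges to 2. The iterate converges to (-3, 2).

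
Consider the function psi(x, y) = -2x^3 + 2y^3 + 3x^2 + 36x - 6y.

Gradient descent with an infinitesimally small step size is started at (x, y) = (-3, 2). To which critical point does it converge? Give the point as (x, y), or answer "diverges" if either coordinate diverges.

psi is separable, so gradient descent decouples: x follows -∂psi/∂x, y follows -∂psi/∂y.
∂psi/∂x = -6(x - 3)(x + 2); at x=-3 this is -36, so x increases.
∂psi/∂y = 6(y - 1)(y + 1); at y=2 this is 18, so y decreases.
x converges to its nearest critical value -2 (a local min of the x-part); y converges to 1. The iterate converges to (-2, 1).

(-2, 1)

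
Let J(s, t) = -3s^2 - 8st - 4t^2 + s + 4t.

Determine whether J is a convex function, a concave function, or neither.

neither

J is quadratic, so its Hessian is the constant matrix H = [[-6, -8], [-8, -8]].
det(H) = -16, tr(H) = -14.
det(H) < 0, so H is indefinite: neither convex nor concave.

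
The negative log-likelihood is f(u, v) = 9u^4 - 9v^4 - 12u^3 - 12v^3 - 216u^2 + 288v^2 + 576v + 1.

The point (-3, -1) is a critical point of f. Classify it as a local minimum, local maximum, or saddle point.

The mixed partial ∂²f/∂u∂v is 0, so the Hessian at any point is diag(f_uu, f_vv) = diag(36(3u^2 - 2u - 12), 36(-3v^2 - 2v + 16)).
At (-3, -1): H = diag(756, 540).
Both eigenvalues are positive, so H is positive definite: a local minimum.

local minimum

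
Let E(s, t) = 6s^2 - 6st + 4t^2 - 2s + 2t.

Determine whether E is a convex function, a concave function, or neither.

convex

E is quadratic, so its Hessian is the constant matrix H = [[12, -6], [-6, 8]].
det(H) = 60, tr(H) = 20.
det(H) > 0 and tr(H) > 0, so H is positive definite everywhere: convex.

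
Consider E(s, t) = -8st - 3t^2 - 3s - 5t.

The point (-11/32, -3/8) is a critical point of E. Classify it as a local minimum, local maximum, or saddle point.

saddle point

The Hessian of E is constant: H = [[0, -8], [-8, -6]].
det(H) = 0·(-6) − (-8)² = -64.
Since det(H) < 0, H is indefinite and the critical point is a saddle point.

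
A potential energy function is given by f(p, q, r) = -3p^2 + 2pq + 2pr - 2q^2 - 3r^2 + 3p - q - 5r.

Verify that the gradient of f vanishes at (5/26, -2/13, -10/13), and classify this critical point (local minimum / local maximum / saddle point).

local maximum

∇f = (-6p + 2q + 2r + 3, 2p - 4q - 1, 2p - 6r - 5); substituting (5/26, -2/13, -10/13) gives ∇f = (0, 0, 0), so (5/26, -2/13, -10/13) is indeed a critical point.
The Hessian is constant: H = [[-6, 2, 2], [2, -4, 0], [2, 0, -6]].
Leading principal minors: Δ₁ = -6, Δ₂ = 20, Δ₃ = -104.
The minors alternate sign starting negative (−, +, −), so H is negative definite: a local maximum.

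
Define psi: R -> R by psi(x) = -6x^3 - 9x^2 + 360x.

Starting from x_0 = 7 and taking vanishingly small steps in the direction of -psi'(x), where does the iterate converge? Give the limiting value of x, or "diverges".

psi'(x) = -18(x - 4)(x + 5), so psi'(7) = -648.
Gradient descent moves in the -psi' direction, i.e. x is increasing.
There is no critical point above x=7, and psi' keeps the same sign, so the iterate runs off to +∞.

diverges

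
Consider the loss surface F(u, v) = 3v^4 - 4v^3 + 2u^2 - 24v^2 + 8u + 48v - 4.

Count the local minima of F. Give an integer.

F separates as a function of u plus a function of v, so ∇F=0 decouples.
∂F/∂u = 4(u + 2) = 0 at u ∈ {-2}; ∂F/∂v = 12(v - 2)(v - 1)(v + 2) = 0 at v ∈ {-2, 1, 2}.
The Hessian is diagonal: diag(F_uu, F_vv). Second derivatives: F_uu(-2)=4; F_vv(-2)=144, F_vv(1)=-36, F_vv(2)=48.
Local minima occur where both diagonal entries positive: (-2, -2), (-2, 2). Count: 2.

2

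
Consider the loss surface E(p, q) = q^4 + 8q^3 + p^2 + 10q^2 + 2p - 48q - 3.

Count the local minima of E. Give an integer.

2

E separates as a function of p plus a function of q, so ∇E=0 decouples.
∂E/∂p = 2(p + 1) = 0 at p ∈ {-1}; ∂E/∂q = 4(q - 1)(q + 3)(q + 4) = 0 at q ∈ {-4, -3, 1}.
The Hessian is diagonal: diag(E_pp, E_qq). Second derivatives: E_pp(-1)=2; E_qq(-4)=20, E_qq(-3)=-16, E_qq(1)=80.
Local minima occur where both diagonal entries positive: (-1, -4), (-1, 1). Count: 2.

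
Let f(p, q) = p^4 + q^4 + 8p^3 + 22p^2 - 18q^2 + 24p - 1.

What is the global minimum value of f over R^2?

-91

f(p,q) separates as A(p) + B(q) − 1, so its minimum is min A + min B − 1.
A'(p) = 4(p + 1)(p + 2)(p + 3) vanishes at p ∈ {-3, -2, -1}; B'(q) = 4q(q - 3)(q + 3) vanishes at q ∈ {-3, 0, 3}.
Local minima of A (where A''>0): A(-3)=-9, A(-1)=-9. Local minima of B: B(-3)=-81, B(3)=-81.
So the global minimum of f is A(-3) + B(-3) − 1 = -9 − 81 − 1 = -91, attained at (-3, -3).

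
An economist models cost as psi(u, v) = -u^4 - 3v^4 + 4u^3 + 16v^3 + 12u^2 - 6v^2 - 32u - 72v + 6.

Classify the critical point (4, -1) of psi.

local maximum

The mixed partial ∂²psi/∂u∂v is 0, so the Hessian at any point is diag(psi_uu, psi_vv) = diag(12(-u^2 + 2u + 2), 12(-3v^2 + 8v - 1)).
At (4, -1): H = diag(-72, -144).
Both eigenvalues are negative, so H is negative definite: a local maximum.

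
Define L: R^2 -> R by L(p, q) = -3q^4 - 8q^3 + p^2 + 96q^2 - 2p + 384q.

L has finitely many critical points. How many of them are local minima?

1

L separates as a function of p plus a function of q, so ∇L=0 decouples.
∂L/∂p = 2(p - 1) = 0 at p ∈ {1}; ∂L/∂q = -12(q - 4)(q + 2)(q + 4) = 0 at q ∈ {-4, -2, 4}.
The Hessian is diagonal: diag(L_pp, L_qq). Second derivatives: L_pp(1)=2; L_qq(-4)=-192, L_qq(-2)=144, L_qq(4)=-576.
Local minima occur where both diagonal entries positive: (1, -2). Count: 1.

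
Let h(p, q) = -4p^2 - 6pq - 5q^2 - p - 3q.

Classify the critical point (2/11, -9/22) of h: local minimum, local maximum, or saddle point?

local maximum

The Hessian of h is constant: H = [[-8, -6], [-6, -10]].
det(H) = (-8)·(-10) − (-6)² = 44.
det(H) > 0 and tr(H) = -18 < 0, so H is negative definite and the point is a local maximum.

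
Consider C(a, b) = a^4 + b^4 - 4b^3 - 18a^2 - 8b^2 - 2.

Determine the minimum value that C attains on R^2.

C(a,b) separates as P(a) + Q(b) − 2, so its minimum is min P + min Q − 2.
P'(a) = 4a(a - 3)(a + 3) vanishes at a ∈ {-3, 0, 3}; Q'(b) = 4b(b - 4)(b + 1) vanishes at b ∈ {-1, 0, 4}.
Local minima of P (where P''>0): P(-3)=-81, P(3)=-81. Local minima of Q: Q(-1)=-3, Q(4)=-128.
So the global minimum of C is P(-3) + Q(4) − 2 = -81 − 128 − 2 = -211, attained at (-3, 4).

-211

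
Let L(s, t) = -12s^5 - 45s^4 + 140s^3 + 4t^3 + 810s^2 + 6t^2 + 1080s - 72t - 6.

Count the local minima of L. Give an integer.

L separates as a function of s plus a function of t, so ∇L=0 decouples.
∂L/∂s = -60(s - 3)(s + 1)(s + 2)(s + 3) = 0 at s ∈ {-3, -2, -1, 3}; ∂L/∂t = 12(t - 2)(t + 3) = 0 at t ∈ {-3, 2}.
The Hessian is diagonal: diag(L_ss, L_tt). Second derivatives: L_ss(-3)=720, L_ss(-2)=-300, L_ss(-1)=480, L_ss(3)=-7200; L_tt(-3)=-60, L_tt(2)=60.
Local minima occur where both diagonal entries positive: (-3, 2), (-1, 2). Count: 2.

2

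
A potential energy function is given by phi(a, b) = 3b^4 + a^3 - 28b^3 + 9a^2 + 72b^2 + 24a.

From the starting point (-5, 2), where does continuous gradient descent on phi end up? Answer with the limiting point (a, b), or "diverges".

diverges

phi is separable, so gradient descent decouples: a follows -∂phi/∂a, b follows -∂phi/∂b.
∂phi/∂a = 3(a + 2)(a + 4); at a=-5 this is 9, so a decreases.
∂phi/∂b = 12b(b - 4)(b - 3); at b=2 this is 48, so b decreases.
The a-coordinate has no critical point in that direction and runs off to infinity.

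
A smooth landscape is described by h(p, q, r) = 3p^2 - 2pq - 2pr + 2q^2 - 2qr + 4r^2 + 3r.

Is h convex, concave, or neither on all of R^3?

h is quadratic, so its Hessian is the constant matrix H = [[6, -2, -2], [-2, 4, -2], [-2, -2, 8]].
Leading principal minors: 6, 20, 104.
All positive ⇒ H ≻ 0 ⇒ convex.

convex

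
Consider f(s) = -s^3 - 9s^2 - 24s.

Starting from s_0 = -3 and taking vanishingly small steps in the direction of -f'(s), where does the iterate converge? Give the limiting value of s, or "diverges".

f'(s) = -3(s + 2)(s + 4), so f'(-3) = 3.
Gradient descent moves in the -f' direction, i.e. s is decreasing.
The nearest critical point in that direction is s = -4, where f'' = 6 > 0 (a local minimum). The iterate converges there.

-4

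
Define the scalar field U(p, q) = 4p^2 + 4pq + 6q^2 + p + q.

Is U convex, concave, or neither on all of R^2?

U is quadratic, so its Hessian is the constant matrix H = [[8, 4], [4, 12]].
det(H) = 80, tr(H) = 20.
det(H) > 0 and tr(H) > 0, so H is positive definite everywhere: convex.

convex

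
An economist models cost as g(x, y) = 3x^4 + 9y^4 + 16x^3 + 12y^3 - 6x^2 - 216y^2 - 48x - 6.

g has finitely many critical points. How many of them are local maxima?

1

g separates as a function of x plus a function of y, so ∇g=0 decouples.
∂g/∂x = 12(x - 1)(x + 1)(x + 4) = 0 at x ∈ {-4, -1, 1}; ∂g/∂y = 36y(y - 3)(y + 4) = 0 at y ∈ {-4, 0, 3}.
The Hessian is diagonal: diag(g_xx, g_yy). Second derivatives: g_xx(-4)=180, g_xx(-1)=-72, g_xx(1)=120; g_yy(-4)=1008, g_yy(0)=-432, g_yy(3)=756.
Local maxima occur where both diagonal entries negative: (-1, 0). Count: 1.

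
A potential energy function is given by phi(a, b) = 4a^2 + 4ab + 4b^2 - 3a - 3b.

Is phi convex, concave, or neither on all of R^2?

convex

phi is quadratic, so its Hessian is the constant matrix H = [[8, 4], [4, 8]].
det(H) = 48, tr(H) = 16.
det(H) > 0 and tr(H) > 0, so H is positive definite everywhere: convex.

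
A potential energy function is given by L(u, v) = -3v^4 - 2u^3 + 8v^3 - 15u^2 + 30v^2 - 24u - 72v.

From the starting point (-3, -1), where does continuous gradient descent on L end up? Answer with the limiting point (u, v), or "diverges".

L is separable, so gradient descent decouples: u follows -∂L/∂u, v follows -∂L/∂v.
∂L/∂u = -6(u + 1)(u + 4); at u=-3 this is 12, so u decreases.
∂L/∂v = -12(v - 3)(v - 1)(v + 2); at v=-1 this is -96, so v increases.
u converges to its nearest critical value -4 (a local min of the u-part); v converges to 1. The iterate converges to (-4, 1).

(-4, 1)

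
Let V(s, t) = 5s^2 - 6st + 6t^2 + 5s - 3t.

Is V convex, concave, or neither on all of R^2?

V is quadratic, so its Hessian is the constant matrix H = [[10, -6], [-6, 12]].
det(H) = 84, tr(H) = 22.
det(H) > 0 and tr(H) > 0, so H is positive definite everywhere: convex.

convex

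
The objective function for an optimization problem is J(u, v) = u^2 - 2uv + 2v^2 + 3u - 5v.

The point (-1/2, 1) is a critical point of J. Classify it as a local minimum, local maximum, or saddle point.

local minimum

The Hessian of J is constant: H = [[2, -2], [-2, 4]].
det(H) = 2·4 − (-2)² = 4.
det(H) > 0 and tr(H) = 6 > 0, so H is positive definite and the point is a local minimum.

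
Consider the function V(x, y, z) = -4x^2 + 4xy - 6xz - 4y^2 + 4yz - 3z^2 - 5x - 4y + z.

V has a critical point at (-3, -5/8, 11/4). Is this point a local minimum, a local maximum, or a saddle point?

The Hessian is constant: H = [[-8, 4, -6], [4, -8, 4], [-6, 4, -6]].
Leading principal minors: Δ₁ = -8, Δ₂ = 48, Δ₃ = -64.
The minors alternate sign starting negative (−, +, −), so H is negative definite: a local maximum.

local maximum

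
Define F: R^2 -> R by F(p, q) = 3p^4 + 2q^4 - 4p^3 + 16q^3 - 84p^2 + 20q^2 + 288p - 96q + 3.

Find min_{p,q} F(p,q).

F(p,q) separates as A(p) + B(q) + 3, so its minimum is min A + min B + 3.
A'(p) = 12(p - 3)(p - 2)(p + 4) vanishes at p ∈ {-4, 2, 3}; B'(q) = 8(q - 1)(q + 3)(q + 4) vanishes at q ∈ {-4, -3, 1}.
Local minima of A (where A''>0): A(-4)=-1472, A(3)=243. Local minima of B: B(-4)=192, B(1)=-58.
So the global minimum of F is A(-4) + B(1) + 3 = -1472 − 58 + 3 = -1527, attained at (-4, 1).

-1527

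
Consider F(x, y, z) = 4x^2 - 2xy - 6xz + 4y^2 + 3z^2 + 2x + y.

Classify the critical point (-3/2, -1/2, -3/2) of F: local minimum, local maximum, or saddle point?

local minimum

The Hessian is constant: H = [[8, -2, -6], [-2, 8, 0], [-6, 0, 6]].
Leading principal minors: Δ₁ = 8, Δ₂ = 60, Δ₃ = 72.
All leading minors are positive, so H is positive definite: a local minimum.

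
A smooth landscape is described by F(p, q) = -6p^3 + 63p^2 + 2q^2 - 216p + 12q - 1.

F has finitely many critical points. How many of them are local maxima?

F separates as a function of p plus a function of q, so ∇F=0 decouples.
∂F/∂p = -18(p - 4)(p - 3) = 0 at p ∈ {3, 4}; ∂F/∂q = 4(q + 3) = 0 at q ∈ {-3}.
The Hessian is diagonal: diag(F_pp, F_qq). Second derivatives: F_pp(3)=18, F_pp(4)=-18; F_qq(-3)=4.
Local maxima occur where both diagonal entries negative: none. Count: 0.

0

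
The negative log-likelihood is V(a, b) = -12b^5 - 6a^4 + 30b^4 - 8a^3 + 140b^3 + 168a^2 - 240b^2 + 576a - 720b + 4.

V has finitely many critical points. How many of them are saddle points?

6

V separates as a function of a plus a function of b, so ∇V=0 decouples.
∂V/∂a = -24(a - 4)(a + 2)(a + 3) = 0 at a ∈ {-3, -2, 4}; ∂V/∂b = -60(b - 3)(b - 2)(b + 1)(b + 2) = 0 at b ∈ {-2, -1, 2, 3}.
The Hessian is diagonal: diag(V_aa, V_bb). Second derivatives: V_aa(-3)=-168, V_aa(-2)=144, V_aa(4)=-1008; V_bb(-2)=1200, V_bb(-1)=-720, V_bb(2)=720, V_bb(3)=-1200.
Saddle points occur where the two diagonal entries have opposite signs: (-3, -2), (-3, 2), (-2, -1), (-2, 3), (4, -2), (4, 2). Count: 6.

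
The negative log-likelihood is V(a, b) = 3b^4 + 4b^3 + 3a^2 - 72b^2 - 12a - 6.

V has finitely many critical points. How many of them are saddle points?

1

V separates as a function of a plus a function of b, so ∇V=0 decouples.
∂V/∂a = 6(a - 2) = 0 at a ∈ {2}; ∂V/∂b = 12b(b - 3)(b + 4) = 0 at b ∈ {-4, 0, 3}.
The Hessian is diagonal: diag(V_aa, V_bb). Second derivatives: V_aa(2)=6; V_bb(-4)=336, V_bb(0)=-144, V_bb(3)=252.
Saddle points occur where the two diagonal entries have opposite signs: (2, 0). Count: 1.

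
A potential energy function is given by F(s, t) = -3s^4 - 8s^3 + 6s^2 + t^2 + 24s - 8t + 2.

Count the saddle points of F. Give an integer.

F separates as a function of s plus a function of t, so ∇F=0 decouples.
∂F/∂s = -12(s - 1)(s + 1)(s + 2) = 0 at s ∈ {-2, -1, 1}; ∂F/∂t = 2(t - 4) = 0 at t ∈ {4}.
The Hessian is diagonal: diag(F_ss, F_tt). Second derivatives: F_ss(-2)=-36, F_ss(-1)=24, F_ss(1)=-72; F_tt(4)=2.
Saddle points occur where the two diagonal entries have opposite signs: (-2, 4), (1, 4). Count: 2.

2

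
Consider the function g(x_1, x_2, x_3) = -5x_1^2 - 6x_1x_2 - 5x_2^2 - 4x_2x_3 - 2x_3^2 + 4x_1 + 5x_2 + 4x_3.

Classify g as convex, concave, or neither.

concave

g is quadratic, so its Hessian is the constant matrix H = [[-10, -6, 0], [-6, -10, -4], [0, -4, -4]].
Leading principal minors: -10, 64, -96.
Signs alternate −, +, − ⇒ H ≺ 0 ⇒ concave.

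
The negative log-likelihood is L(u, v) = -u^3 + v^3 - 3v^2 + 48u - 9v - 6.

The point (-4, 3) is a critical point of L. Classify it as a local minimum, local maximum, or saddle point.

local minimum

The mixed partial ∂²L/∂u∂v is 0, so the Hessian at any point is diag(L_uu, L_vv) = diag(-6u, 6(v - 1)).
At (-4, 3): H = diag(24, 12).
Both eigenvalues are positive, so H is positive definite: a local minimum.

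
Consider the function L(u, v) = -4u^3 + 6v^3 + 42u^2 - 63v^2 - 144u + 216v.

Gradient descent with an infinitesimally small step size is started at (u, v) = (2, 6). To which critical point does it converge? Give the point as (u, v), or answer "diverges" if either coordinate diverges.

L is separable, so gradient descent decouples: u follows -∂L/∂u, v follows -∂L/∂v.
∂L/∂u = -12(u - 4)(u - 3); at u=2 this is -24, so u increases.
∂L/∂v = 18(v - 4)(v - 3); at v=6 this is 108, so v decreases.
u converges to its nearest critical value 3 (a local min of the u-part); v converges to 4. The iterate converges to (3, 4).

(3, 4)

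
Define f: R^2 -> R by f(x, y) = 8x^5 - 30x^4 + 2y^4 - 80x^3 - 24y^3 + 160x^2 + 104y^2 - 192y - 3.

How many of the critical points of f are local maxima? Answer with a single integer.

2

f separates as a function of x plus a function of y, so ∇f=0 decouples.
∂f/∂x = 40x(x - 4)(x - 1)(x + 2) = 0 at x ∈ {-2, 0, 1, 4}; ∂f/∂y = 8(y - 4)(y - 3)(y - 2) = 0 at y ∈ {2, 3, 4}.
The Hessian is diagonal: diag(f_xx, f_yy). Second derivatives: f_xx(-2)=-1440, f_xx(0)=320, f_xx(1)=-360, f_xx(4)=2880; f_yy(2)=16, f_yy(3)=-8, f_yy(4)=16.
Local maxima occur where both diagonal entries negative: (-2, 3), (1, 3). Count: 2.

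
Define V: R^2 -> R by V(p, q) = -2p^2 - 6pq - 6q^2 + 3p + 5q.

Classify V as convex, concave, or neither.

V is quadratic, so its Hessian is the constant matrix H = [[-4, -6], [-6, -12]].
det(H) = 12, tr(H) = -16.
det(H) > 0 and tr(H) < 0, so H is negative definite everywhere: concave.

concave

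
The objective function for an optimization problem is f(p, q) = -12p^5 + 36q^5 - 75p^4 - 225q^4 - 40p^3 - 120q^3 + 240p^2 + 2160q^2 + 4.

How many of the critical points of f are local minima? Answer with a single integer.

f separates as a function of p plus a function of q, so ∇f=0 decouples.
∂f/∂p = -60p(p - 1)(p + 2)(p + 4) = 0 at p ∈ {-4, -2, 0, 1}; ∂f/∂q = 180q(q - 4)(q - 3)(q + 2) = 0 at q ∈ {-2, 0, 3, 4}.
The Hessian is diagonal: diag(f_pp, f_qq). Second derivatives: f_pp(-4)=2400, f_pp(-2)=-720, f_pp(0)=480, f_pp(1)=-900; f_qq(-2)=-10800, f_qq(0)=4320, f_qq(3)=-2700, f_qq(4)=4320.
Local minima occur where both diagonal entries positive: (-4, 0), (-4, 4), (0, 0), (0, 4). Count: 4.

4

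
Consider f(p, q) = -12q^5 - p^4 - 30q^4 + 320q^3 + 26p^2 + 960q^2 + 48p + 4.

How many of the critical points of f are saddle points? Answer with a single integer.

6

f separates as a function of p plus a function of q, so ∇f=0 decouples.
∂f/∂p = -4(p - 4)(p + 1)(p + 3) = 0 at p ∈ {-3, -1, 4}; ∂f/∂q = -60q(q - 4)(q + 2)(q + 4) = 0 at q ∈ {-4, -2, 0, 4}.
The Hessian is diagonal: diag(f_pp, f_qq). Second derivatives: f_pp(-3)=-56, f_pp(-1)=40, f_pp(4)=-140; f_qq(-4)=3840, f_qq(-2)=-1440, f_qq(0)=1920, f_qq(4)=-11520.
Saddle points occur where the two diagonal entries have opposite signs: (-3, -4), (-3, 0), (-1, -2), (-1, 4), (4, -4), (4, 0). Count: 6.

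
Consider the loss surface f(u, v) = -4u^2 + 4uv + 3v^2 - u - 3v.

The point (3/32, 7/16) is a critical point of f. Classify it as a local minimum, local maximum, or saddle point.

The Hessian of f is constant: H = [[-8, 4], [4, 6]].
det(H) = (-8)·6 − 4² = -64.
Since det(H) < 0, H is indefinite and the critical point is a saddle point.

saddle point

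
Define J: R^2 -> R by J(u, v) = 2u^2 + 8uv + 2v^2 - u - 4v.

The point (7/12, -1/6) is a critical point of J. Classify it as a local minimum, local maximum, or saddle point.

The Hessian of J is constant: H = [[4, 8], [8, 4]].
det(H) = 4·4 − 8² = -48.
Since det(H) < 0, H is indefinite and the critical point is a saddle point.

saddle point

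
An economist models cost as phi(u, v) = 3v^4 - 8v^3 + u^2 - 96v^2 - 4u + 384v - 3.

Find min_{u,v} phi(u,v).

-1799

phi(u,v) separates as P(u) + Q(v) − 3, so its minimum is min P + min Q − 3.
P'(u) = 2u - 4 vanishes at u ∈ {2}; Q'(v) = 12(v - 4)(v - 2)(v + 4) vanishes at v ∈ {-4, 2, 4}.
Local minima of P (where P''>0): P(2)=-4. Local minima of Q: Q(-4)=-1792, Q(4)=256.
So the global minimum of phi is P(2) + Q(-4) − 3 = -4 − 1792 − 3 = -1799, attained at (2, -4).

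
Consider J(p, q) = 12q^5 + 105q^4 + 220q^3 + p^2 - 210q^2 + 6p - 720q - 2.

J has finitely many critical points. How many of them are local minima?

2

J separates as a function of p plus a function of q, so ∇J=0 decouples.
∂J/∂p = 2(p + 3) = 0 at p ∈ {-3}; ∂J/∂q = 60(q - 1)(q + 1)(q + 3)(q + 4) = 0 at q ∈ {-4, -3, -1, 1}.
The Hessian is diagonal: diag(J_pp, J_qq). Second derivatives: J_pp(-3)=2; J_qq(-4)=-900, J_qq(-3)=480, J_qq(-1)=-720, J_qq(1)=2400.
Local minima occur where both diagonal entries positive: (-3, -3), (-3, 1). Count: 2.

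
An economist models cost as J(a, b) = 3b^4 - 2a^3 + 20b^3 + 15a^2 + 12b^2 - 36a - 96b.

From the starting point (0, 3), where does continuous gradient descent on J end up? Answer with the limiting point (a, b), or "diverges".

(2, 1)

J is separable, so gradient descent decouples: a follows -∂J/∂a, b follows -∂J/∂b.
∂J/∂a = -6(a - 3)(a - 2); at a=0 this is -36, so a increases.
∂J/∂b = 12(b - 1)(b + 2)(b + 4); at b=3 this is 840, so b decreases.
a converges to its nearest critical value 2 (a local min of the a-part); b converges to 1. The iterate converges to (2, 1).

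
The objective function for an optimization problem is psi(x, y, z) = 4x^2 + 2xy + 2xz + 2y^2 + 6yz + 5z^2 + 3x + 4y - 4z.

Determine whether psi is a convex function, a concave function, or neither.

convex

psi is quadratic, so its Hessian is the constant matrix H = [[8, 2, 2], [2, 4, 6], [2, 6, 10]].
Leading principal minors: 8, 28, 24.
All positive ⇒ H ≻ 0 ⇒ convex.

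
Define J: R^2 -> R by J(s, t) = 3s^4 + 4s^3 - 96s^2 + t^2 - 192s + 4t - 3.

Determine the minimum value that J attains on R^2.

-1287

J(s,t) separates as P(s) + Q(t) − 3, so its minimum is min P + min Q − 3.
P'(s) = 12(s - 4)(s + 1)(s + 4) vanishes at s ∈ {-4, -1, 4}; Q'(t) = 2(t + 2) vanishes at t ∈ {-2}.
Local minima of P (where P''>0): P(-4)=-256, P(4)=-1280. Local minima of Q: Q(-2)=-4.
So the global minimum of J is P(4) + Q(-2) − 3 = -1280 − 4 − 3 = -1287, attained at (4, -2).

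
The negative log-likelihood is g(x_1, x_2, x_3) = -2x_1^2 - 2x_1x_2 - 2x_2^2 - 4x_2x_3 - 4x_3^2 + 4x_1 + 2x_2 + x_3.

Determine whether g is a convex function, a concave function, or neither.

concave

g is quadratic, so its Hessian is the constant matrix H = [[-4, -2, 0], [-2, -4, -4], [0, -4, -8]].
Leading principal minors: -4, 12, -32.
Signs alternate −, +, − ⇒ H ≺ 0 ⇒ concave.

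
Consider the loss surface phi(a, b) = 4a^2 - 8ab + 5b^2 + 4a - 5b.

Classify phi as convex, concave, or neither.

convex

phi is quadratic, so its Hessian is the constant matrix H = [[8, -8], [-8, 10]].
det(H) = 16, tr(H) = 18.
det(H) > 0 and tr(H) > 0, so H is positive definite everywhere: convex.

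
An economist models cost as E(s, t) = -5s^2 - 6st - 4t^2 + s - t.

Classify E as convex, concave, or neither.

concave

E is quadratic, so its Hessian is the constant matrix H = [[-10, -6], [-6, -8]].
det(H) = 44, tr(H) = -18.
det(H) > 0 and tr(H) < 0, so H is negative definite everywhere: concave.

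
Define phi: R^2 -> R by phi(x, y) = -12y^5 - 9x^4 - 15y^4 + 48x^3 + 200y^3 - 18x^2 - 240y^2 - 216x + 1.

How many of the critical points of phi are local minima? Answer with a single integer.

phi separates as a function of x plus a function of y, so ∇phi=0 decouples.
∂phi/∂x = -36(x - 3)(x - 2)(x + 1) = 0 at x ∈ {-1, 2, 3}; ∂phi/∂y = -60y(y - 2)(y - 1)(y + 4) = 0 at y ∈ {-4, 0, 1, 2}.
The Hessian is diagonal: diag(phi_xx, phi_yy). Second derivatives: phi_xx(-1)=-432, phi_xx(2)=108, phi_xx(3)=-144; phi_yy(-4)=7200, phi_yy(0)=-480, phi_yy(1)=300, phi_yy(2)=-720.
Local minima occur where both diagonal entries positive: (2, -4), (2, 1). Count: 2.

2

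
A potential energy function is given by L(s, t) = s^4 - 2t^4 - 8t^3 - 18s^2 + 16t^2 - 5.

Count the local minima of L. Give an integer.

2

L separates as a function of s plus a function of t, so ∇L=0 decouples.
∂L/∂s = 4s(s - 3)(s + 3) = 0 at s ∈ {-3, 0, 3}; ∂L/∂t = -8t(t - 1)(t + 4) = 0 at t ∈ {-4, 0, 1}.
The Hessian is diagonal: diag(L_ss, L_tt). Second derivatives: L_ss(-3)=72, L_ss(0)=-36, L_ss(3)=72; L_tt(-4)=-160, L_tt(0)=32, L_tt(1)=-40.
Local minima occur where both diagonal entries positive: (-3, 0), (3, 0). Count: 2.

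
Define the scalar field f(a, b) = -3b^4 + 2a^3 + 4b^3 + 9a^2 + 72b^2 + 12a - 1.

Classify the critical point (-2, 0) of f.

saddle point

The mixed partial ∂²f/∂a∂b is 0, so the Hessian at any point is diag(f_aa, f_bb) = diag(6(2a + 3), 12(-3b^2 + 2b + 12)).
At (-2, 0): H = diag(-6, 144).
The eigenvalues have opposite signs, so H is indefinite: a saddle point.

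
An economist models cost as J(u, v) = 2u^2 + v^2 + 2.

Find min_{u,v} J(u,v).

J(u,v) separates as P(u) + Q(v) + 2, so its minimum is min P + min Q + 2.
P'(u) = 4u vanishes at u ∈ {0}; Q'(v) = 2v vanishes at v ∈ {0}.
Local minima of P (where P''>0): P(0)=0. Local minima of Q: Q(0)=0.
So the global minimum of J is P(0) + Q(0) + 2 = 0 + 0 + 2 = 2, attained at (0, 0).

2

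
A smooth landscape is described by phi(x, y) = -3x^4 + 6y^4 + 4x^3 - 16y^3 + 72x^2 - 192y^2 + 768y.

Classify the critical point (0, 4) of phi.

The mixed partial ∂²phi/∂x∂y is 0, so the Hessian at any point is diag(phi_xx, phi_yy) = diag(12(-3x^2 + 2x + 12), 24(3y^2 - 4y - 16)).
At (0, 4): H = diag(144, 384).
Both eigenvalues are positive, so H is positive definite: a local minimum.

local minimum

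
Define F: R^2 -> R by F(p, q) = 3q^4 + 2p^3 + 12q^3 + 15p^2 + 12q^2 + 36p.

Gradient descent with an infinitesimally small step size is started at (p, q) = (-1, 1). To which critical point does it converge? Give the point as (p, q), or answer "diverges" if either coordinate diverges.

(-2, 0)

F is separable, so gradient descent decouples: p follows -∂F/∂p, q follows -∂F/∂q.
∂F/∂p = 6(p + 2)(p + 3); at p=-1 this is 12, so p decreases.
∂F/∂q = 12q(q + 1)(q + 2); at q=1 this is 72, so q decreases.
p converges to its nearest critical value -2 (a local min of the p-part); q converges to 0. The iterate converges to (-2, 0).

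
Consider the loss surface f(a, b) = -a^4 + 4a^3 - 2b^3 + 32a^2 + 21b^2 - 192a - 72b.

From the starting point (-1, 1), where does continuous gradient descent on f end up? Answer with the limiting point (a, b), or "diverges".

(3, 3)

f is separable, so gradient descent decouples: a follows -∂f/∂a, b follows -∂f/∂b.
∂f/∂a = -4(a - 4)(a - 3)(a + 4); at a=-1 this is -240, so a increases.
∂f/∂b = -6(b - 4)(b - 3); at b=1 this is -36, so b increases.
a converges to its nearest critical value 3 (a local min of the a-part); b converges to 3. The iterate converges to (3, 3).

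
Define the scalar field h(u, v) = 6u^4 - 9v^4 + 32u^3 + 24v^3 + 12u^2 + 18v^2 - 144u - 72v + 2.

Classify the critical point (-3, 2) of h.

The mixed partial ∂²h/∂u∂v is 0, so the Hessian at any point is diag(h_uu, h_vv) = diag(24(3u^2 + 8u + 1), 36(-3v^2 + 4v + 1)).
At (-3, 2): H = diag(96, -108).
The eigenvalues have opposite signs, so H is indefinite: a saddle point.

saddle point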